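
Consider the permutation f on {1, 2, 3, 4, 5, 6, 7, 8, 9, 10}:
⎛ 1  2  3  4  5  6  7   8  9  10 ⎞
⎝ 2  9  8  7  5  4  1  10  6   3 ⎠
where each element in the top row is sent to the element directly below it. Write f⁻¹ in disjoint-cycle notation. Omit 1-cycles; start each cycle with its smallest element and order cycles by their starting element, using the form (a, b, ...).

The cycle decomposition of f is (1, 2, 9, 6, 4, 7)(3, 8, 10).
Reversing each cycle (and rotating so the smallest element leads) gives f⁻¹ = (1, 7, 4, 6, 9, 2)(3, 10, 8).

(1, 7, 4, 6, 9, 2)(3, 10, 8)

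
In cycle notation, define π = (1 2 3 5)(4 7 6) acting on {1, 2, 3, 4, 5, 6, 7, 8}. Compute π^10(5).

2

5 lies in the 4-cycle (1 2 3 5).
Powers repeat with period 4 on this cycle, and 10 mod 4 = 2, so π^10(5) = π^2(5).
Advancing 2 steps from 5: 5 → 1 → 2.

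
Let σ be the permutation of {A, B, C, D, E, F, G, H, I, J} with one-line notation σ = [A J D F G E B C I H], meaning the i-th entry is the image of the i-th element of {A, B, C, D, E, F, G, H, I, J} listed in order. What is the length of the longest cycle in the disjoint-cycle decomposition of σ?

Decomposing into disjoint cycles gives (B J H C D F E G); the longest has length 8.

8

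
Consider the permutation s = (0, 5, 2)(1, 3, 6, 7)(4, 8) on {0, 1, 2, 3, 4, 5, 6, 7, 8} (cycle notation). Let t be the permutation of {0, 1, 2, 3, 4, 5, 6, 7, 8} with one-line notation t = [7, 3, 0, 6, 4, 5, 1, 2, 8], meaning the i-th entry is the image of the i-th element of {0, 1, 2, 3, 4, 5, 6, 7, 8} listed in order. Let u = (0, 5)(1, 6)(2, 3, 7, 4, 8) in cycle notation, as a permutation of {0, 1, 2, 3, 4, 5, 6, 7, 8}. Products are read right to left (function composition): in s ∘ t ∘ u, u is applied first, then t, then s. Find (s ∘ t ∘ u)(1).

(s ∘ t ∘ u)(1) = s(t(u(1))). u(1) = 6, then t(6) = 1, then s(1) = 3, so the result is 3.

3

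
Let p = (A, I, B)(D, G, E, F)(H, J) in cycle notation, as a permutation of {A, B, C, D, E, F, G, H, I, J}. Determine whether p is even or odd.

even

The cycle lengths are 4, 3, 2, 1.
A cycle is odd iff its length is even; p has 2 even-length cycles, so sgn(p) = (−1)^2 and p is even.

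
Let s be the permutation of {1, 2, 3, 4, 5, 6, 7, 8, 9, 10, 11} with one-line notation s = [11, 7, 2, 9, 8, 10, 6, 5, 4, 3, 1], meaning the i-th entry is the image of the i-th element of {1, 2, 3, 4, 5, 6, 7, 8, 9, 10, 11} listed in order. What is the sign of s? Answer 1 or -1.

-1

In disjoint-cycle form the cycle lengths are 5, 2, 2, 2.
A cycle of length ℓ contributes ℓ−1 transpositions, so s is a product of 4 + 1 + 1 + 1 = 7 transpositions — odd.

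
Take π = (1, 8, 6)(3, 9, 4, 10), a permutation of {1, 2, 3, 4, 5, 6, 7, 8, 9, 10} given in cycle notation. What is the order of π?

12

The disjoint cycles have lengths 4, 3, 1, 1, 1.
Since disjoint cycles commute, ord(π) = lcm(4, 3) = 12.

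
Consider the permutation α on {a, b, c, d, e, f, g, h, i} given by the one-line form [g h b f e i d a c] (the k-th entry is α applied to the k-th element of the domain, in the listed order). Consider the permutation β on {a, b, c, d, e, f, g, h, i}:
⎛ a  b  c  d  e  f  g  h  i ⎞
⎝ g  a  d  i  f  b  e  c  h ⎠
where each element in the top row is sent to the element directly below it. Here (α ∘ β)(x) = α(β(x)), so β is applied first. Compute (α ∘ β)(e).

i

First apply β: β(e) = f, then α(f) = i. Thus (α ∘ β)(e) = i.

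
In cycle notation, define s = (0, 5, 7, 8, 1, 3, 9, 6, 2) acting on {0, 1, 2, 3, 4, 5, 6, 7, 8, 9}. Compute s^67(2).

8

2 lies in the 9-cycle (0, 5, 7, 8, 1, 3, 9, 6, 2).
Since the cycle has length 9, s^67 acts on it the same as s^4 (67 mod 9 = 4).
Stepping 4 places around the cycle: 2 → 0 → 5 → 7 → 8.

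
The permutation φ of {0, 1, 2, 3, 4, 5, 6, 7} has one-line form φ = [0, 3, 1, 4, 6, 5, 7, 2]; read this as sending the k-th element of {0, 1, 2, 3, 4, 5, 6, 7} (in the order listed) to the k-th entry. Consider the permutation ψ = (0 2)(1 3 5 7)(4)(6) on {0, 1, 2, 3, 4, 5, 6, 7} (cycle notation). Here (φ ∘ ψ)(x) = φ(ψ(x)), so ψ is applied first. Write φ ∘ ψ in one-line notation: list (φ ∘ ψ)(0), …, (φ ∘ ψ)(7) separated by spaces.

Chase each element through ψ then φ: 0 → 2 → 1; 1 → 3 → 4; 2 → 0 → 0; 3 → 5 → 5; 4 → 4 → 6; 5 → 7 → 2; 6 → 6 → 7; 7 → 1 → 3.
So φ ∘ ψ in one-line form is 1 4 0 5 6 2 7 3.

1 4 0 5 6 2 7 3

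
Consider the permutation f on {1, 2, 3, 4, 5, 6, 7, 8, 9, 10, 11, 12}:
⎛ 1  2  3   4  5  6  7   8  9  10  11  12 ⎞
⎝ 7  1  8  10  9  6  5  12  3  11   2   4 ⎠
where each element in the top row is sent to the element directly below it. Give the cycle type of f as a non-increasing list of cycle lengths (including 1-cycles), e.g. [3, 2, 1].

[11, 1]

The disjoint cycles are (1 7 5 9 3 8 12 4 10 11 2)(6), with lengths 11, 1 in non-increasing order.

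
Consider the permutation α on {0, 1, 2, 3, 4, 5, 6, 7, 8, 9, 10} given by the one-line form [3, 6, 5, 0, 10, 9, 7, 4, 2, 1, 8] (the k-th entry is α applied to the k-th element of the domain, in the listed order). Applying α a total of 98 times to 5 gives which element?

Tracing 5 → 9 → … returns to 5 after 9 steps, so 5 lies in a 9-cycle (1, 6, 7, 4, 10, 8, 2, 5, 9).
Since the cycle has length 9, α^98 acts on it the same as α^8 (98 mod 9 = 8).
Stepping 8 places around the cycle: 5 → 9 → 1 → 6 → 7 → 4 → 10 → 8 → 2.

2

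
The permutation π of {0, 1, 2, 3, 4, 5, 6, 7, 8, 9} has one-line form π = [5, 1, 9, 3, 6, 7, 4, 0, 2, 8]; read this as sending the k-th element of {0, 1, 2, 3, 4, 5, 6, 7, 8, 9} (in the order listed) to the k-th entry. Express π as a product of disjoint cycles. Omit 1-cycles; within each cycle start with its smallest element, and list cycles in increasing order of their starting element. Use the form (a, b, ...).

(0, 5, 7)(2, 9, 8)(4, 6)

Start at 0 and follow images: 0 → 5 → 7 → 0, giving the cycle (0, 5, 7).
Repeating from the next unused element and collecting all non-trivial cycles gives (0, 5, 7)(2, 9, 8)(4, 6).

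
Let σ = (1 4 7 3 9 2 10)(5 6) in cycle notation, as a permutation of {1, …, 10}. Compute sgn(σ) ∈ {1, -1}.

The cycle lengths are 7, 2, 1.
A cycle is odd iff its length is even; σ has 1 even-length cycle, so sgn(σ) = (−1)^1 and σ is odd.

-1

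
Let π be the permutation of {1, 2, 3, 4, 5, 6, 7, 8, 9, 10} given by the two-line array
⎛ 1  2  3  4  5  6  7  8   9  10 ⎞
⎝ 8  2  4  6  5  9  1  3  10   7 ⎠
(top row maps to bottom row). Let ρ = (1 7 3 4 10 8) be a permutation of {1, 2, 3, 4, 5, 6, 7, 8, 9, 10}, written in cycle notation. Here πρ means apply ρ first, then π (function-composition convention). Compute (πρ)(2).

First apply ρ: ρ(2) = 2, then π(2) = 2. Thus (πρ)(2) = 2.

2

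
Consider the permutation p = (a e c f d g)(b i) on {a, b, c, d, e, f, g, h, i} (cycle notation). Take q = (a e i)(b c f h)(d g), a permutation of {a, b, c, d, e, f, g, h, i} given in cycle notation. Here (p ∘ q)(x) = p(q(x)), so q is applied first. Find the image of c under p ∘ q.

(p ∘ q)(c) = p(q(c)). q(c) = f, then p(f) = d. So (p ∘ q)(c) = d.

d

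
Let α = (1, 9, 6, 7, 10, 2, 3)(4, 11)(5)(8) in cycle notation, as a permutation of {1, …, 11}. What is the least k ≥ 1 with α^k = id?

14

The cycle type of α is (7, 2, 1, 1).
Since disjoint cycles commute, ord(α) = lcm(7, 2) = 14.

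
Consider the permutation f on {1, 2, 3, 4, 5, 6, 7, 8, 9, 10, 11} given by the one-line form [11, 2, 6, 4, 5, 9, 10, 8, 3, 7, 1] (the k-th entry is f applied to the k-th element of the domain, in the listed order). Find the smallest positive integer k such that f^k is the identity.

Decomposing into disjoint cycles gives cycle lengths 3, 2, 2, 1, 1, 1, 1.
The order is lcm(3, 2, 2) = 6.

6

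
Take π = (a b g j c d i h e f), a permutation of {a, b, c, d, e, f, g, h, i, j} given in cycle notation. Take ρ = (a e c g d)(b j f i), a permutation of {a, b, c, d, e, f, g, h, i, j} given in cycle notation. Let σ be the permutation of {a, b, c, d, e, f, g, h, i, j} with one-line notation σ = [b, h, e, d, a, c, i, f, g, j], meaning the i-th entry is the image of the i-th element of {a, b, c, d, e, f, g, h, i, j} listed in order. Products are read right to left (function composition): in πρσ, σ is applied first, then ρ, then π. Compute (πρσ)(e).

Chase e: σ(e) = a; ρ(a) = e; π(e) = f. Hence (πρσ)(e) = f.

f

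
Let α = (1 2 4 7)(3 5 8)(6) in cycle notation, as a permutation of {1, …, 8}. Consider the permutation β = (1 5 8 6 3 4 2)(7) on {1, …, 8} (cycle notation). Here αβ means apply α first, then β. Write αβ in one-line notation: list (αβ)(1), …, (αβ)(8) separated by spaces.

(αβ)(x) = β(α(x)). Computing each image: β(α(1)) = β(2) = 1, β(α(2)) = β(4) = 2, β(α(3)) = β(5) = 8, β(α(4)) = β(7) = 7, β(α(5)) = β(8) = 6, β(α(6)) = β(6) = 3, β(α(7)) = β(1) = 5, β(α(8)) = β(3) = 4.
Hence αβ = [1 2 8 7 6 3 5 4].

1 2 8 7 6 3 5 4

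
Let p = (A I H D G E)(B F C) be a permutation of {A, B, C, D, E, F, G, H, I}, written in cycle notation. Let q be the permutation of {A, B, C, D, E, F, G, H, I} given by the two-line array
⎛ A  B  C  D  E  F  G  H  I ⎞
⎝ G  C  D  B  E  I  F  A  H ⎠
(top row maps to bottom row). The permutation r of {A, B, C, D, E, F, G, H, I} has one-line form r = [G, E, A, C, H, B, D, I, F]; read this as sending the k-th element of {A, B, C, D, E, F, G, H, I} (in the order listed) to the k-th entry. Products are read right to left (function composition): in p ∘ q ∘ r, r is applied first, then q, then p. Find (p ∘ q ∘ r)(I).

(p ∘ q ∘ r)(I) = p(q(r(I))). r(I) = F, then q(F) = I, then p(I) = H, so the result is H.

H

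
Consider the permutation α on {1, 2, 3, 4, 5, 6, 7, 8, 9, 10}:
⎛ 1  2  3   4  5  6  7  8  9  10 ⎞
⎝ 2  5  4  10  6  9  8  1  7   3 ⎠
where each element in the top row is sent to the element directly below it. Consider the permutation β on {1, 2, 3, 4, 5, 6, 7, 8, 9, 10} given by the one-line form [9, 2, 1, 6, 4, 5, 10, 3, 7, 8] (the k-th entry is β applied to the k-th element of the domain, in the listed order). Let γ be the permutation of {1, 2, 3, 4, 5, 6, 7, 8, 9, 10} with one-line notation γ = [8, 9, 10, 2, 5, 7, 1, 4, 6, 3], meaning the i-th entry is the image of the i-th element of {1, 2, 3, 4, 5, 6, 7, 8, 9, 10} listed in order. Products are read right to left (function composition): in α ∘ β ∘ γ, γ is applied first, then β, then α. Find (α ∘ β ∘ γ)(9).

6

(α ∘ β ∘ γ)(9) = α(β(γ(9))). γ(9) = 6, then β(6) = 5, then α(5) = 6, so the result is 6.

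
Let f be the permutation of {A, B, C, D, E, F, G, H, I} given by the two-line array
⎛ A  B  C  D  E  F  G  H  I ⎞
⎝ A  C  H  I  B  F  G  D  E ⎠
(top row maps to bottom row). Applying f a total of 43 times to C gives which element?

H

Tracing C → H → … returns to C after 6 steps, so C lies in a 6-cycle (B, C, H, D, I, E).
Since the cycle has length 6, f^43 acts on it the same as f^1 (43 mod 6 = 1).
Stepping 1 place around the cycle: C → H.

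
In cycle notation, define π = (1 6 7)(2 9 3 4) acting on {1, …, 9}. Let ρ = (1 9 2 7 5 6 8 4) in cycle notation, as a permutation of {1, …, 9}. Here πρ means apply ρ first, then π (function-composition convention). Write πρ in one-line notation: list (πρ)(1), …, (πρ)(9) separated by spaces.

3 1 4 6 7 8 5 2 9

Chase each element through ρ then π: 1 → 9 → 3; 2 → 7 → 1; 3 → 3 → 4; 4 → 1 → 6; 5 → 6 → 7; 6 → 8 → 8; 7 → 5 → 5; 8 → 4 → 2; 9 → 2 → 9.
So πρ in one-line form is 3 1 4 6 7 8 5 2 9.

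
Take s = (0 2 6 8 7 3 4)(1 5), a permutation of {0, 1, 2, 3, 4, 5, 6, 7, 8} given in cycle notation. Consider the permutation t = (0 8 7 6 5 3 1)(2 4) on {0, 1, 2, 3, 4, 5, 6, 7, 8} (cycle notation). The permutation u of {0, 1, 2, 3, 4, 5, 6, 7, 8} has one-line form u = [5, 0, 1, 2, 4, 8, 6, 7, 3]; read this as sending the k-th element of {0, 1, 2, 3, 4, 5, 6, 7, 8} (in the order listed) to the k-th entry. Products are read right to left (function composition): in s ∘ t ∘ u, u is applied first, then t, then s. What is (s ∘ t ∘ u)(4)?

6

Apply the permutations in order: u(4) = 4, then t(4) = 2, then s(2) = 6. So (s ∘ t ∘ u)(4) = 6.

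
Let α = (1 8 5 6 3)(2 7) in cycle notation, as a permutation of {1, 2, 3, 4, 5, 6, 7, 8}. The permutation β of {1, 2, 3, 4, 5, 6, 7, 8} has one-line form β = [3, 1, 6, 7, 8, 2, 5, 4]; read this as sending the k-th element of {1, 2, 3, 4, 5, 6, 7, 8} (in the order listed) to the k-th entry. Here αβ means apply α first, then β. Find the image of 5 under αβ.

(αβ)(5) = β(α(5)). α(5) = 6, then β(6) = 2. So (αβ)(5) = 2.

2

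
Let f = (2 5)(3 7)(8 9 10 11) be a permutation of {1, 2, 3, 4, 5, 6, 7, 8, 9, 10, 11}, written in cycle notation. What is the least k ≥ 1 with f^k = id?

4

The cycle type of f is (4, 2, 2, 1, 1, 1).
The order of f is the least common multiple of its cycle lengths: lcm(4, 2, 2) = 4.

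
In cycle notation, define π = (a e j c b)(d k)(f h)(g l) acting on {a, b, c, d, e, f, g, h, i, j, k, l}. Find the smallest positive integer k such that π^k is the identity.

10

The cycle type of π is (5, 2, 2, 2, 1).
The order is lcm(5, 2, 2, 2) = 10.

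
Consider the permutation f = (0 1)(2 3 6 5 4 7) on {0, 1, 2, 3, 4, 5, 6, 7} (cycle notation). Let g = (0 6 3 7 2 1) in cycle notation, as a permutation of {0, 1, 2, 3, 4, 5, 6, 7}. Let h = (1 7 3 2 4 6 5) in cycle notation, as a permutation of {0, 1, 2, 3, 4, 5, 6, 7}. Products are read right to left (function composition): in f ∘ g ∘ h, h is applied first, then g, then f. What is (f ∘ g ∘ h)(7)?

2

(f ∘ g ∘ h)(7) = f(g(h(7))). h(7) = 3, then g(3) = 7, then f(7) = 2, so the result is 2.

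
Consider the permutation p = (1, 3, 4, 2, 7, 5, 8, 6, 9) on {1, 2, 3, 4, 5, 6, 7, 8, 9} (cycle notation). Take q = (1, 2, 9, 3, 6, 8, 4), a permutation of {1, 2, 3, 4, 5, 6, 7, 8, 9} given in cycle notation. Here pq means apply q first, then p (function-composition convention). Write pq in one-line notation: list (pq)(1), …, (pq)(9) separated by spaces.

(pq)(x) = p(q(x)). Computing each image: p(q(1)) = p(2) = 7, p(q(2)) = p(9) = 1, p(q(3)) = p(6) = 9, p(q(4)) = p(1) = 3, p(q(5)) = p(5) = 8, p(q(6)) = p(8) = 6, p(q(7)) = p(7) = 5, p(q(8)) = p(4) = 2, p(q(9)) = p(3) = 4.
Hence pq = [7 1 9 3 8 6 5 2 4].

7 1 9 3 8 6 5 2 4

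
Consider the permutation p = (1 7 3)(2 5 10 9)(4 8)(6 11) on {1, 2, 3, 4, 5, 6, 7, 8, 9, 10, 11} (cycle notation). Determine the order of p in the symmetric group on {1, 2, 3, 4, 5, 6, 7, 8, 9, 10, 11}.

The cycle type of p is (4, 3, 2, 2).
The order is lcm(4, 3, 2, 2) = 12.

12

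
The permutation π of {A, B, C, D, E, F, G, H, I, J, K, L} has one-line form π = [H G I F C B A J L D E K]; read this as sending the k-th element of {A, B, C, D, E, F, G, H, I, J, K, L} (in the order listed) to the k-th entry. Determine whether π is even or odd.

In disjoint-cycle form the cycle lengths are 7, 5.
A cycle of length ℓ contributes ℓ−1 transpositions, so π is a product of 6 + 4 = 10 transpositions — even.

even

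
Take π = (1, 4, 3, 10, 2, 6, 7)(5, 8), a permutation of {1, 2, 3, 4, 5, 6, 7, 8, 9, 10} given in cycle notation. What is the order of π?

The cycle type of π is (7, 2, 1).
The order is lcm(7, 2) = 14.

14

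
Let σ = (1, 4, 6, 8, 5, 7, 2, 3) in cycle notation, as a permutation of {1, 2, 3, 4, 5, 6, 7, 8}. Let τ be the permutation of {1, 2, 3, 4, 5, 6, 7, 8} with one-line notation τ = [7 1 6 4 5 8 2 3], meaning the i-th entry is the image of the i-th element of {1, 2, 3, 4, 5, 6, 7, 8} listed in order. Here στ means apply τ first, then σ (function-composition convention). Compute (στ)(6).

5

First apply τ: τ(6) = 8, then σ(8) = 5. Thus (στ)(6) = 5.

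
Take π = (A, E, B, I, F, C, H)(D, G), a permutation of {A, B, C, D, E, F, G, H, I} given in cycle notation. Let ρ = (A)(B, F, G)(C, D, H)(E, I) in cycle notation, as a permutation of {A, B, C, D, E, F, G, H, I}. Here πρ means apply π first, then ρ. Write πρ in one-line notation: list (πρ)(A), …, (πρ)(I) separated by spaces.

I E C B F D H A G

Chase each element through π then ρ: A → E → I; B → I → E; C → H → C; D → G → B; E → B → F; F → C → D; G → D → H; H → A → A; I → F → G.
Collecting the images, πρ = [I E C B F D H A G].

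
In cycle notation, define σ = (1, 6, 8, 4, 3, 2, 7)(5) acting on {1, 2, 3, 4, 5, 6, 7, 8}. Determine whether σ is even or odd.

The cycle lengths are 7, 1.
A cycle is odd iff its length is even; σ has 0 even-length cycles, so sgn(σ) = (−1)^0 and σ is even.

even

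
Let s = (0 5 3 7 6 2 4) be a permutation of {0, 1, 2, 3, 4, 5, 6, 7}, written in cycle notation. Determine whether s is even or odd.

The cycle lengths are 7, 1.
A cycle is odd iff its length is even; s has 0 even-length cycles, so sgn(s) = (−1)^0 and s is even.

even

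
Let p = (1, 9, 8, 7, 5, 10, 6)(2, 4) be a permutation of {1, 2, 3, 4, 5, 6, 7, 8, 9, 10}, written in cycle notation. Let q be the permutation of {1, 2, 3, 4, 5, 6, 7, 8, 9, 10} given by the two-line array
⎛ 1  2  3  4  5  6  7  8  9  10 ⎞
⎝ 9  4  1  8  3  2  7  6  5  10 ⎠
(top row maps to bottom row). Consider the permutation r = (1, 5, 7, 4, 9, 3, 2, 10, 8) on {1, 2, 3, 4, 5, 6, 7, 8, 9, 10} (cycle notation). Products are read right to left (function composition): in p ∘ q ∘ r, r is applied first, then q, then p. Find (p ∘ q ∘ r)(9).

9

(p ∘ q ∘ r)(9) = p(q(r(9))). r(9) = 3, then q(3) = 1, then p(1) = 9, so the result is 9.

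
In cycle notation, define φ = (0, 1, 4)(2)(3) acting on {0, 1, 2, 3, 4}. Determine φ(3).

3

The 1-cycle (3) fixes 3, so φ(3) = 3.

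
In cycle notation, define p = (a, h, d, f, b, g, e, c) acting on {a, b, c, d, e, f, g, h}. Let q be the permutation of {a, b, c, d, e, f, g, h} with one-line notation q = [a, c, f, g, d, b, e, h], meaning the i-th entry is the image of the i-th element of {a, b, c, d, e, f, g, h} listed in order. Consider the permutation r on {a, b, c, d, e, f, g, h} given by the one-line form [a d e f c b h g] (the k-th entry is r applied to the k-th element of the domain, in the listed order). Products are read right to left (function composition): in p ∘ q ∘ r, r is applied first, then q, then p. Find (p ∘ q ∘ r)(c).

f

Chase c: r(c) = e; q(e) = d; p(d) = f. Hence (p ∘ q ∘ r)(c) = f.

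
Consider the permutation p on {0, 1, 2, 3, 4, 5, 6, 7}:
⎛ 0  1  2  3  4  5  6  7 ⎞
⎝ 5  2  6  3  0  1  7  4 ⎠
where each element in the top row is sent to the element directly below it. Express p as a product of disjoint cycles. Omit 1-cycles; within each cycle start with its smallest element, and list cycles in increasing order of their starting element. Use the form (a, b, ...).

(0, 5, 1, 2, 6, 7, 4)

From 0: 0 → 5 → 1 → 2 → 6 → 7 → 4 → 0, closing the cycle (0, 5, 1, 2, 6, 7, 4).
Continuing from each remaining unvisited element yields (0, 5, 1, 2, 6, 7, 4).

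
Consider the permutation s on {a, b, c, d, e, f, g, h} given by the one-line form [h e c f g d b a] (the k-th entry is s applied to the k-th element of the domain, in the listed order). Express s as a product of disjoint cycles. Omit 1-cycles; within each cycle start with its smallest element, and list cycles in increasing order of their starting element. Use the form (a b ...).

(a h)(b e g)(d f)

Start at a and follow images: a → h → a, giving the cycle (a h).
Repeating from the next unused element and collecting all non-trivial cycles gives (a h)(b e g)(d f).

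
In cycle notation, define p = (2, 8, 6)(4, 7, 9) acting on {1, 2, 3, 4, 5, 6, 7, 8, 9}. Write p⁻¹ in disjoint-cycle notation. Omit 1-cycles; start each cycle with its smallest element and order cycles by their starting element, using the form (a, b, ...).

If p sends a → b within a cycle, p⁻¹ sends b → a; equivalently, reverse each cycle.
After reversing and putting each cycle's least element first, p⁻¹ = (2, 6, 8)(4, 9, 7).

(2, 6, 8)(4, 9, 7)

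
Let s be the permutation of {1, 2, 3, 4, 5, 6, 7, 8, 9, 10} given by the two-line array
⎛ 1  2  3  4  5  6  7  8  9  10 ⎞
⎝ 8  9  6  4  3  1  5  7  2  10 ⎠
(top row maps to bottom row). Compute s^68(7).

Tracing 7 → 5 → … returns to 7 after 6 steps, so 7 lies in a 6-cycle (1, 8, 7, 5, 3, 6).
Powers repeat with period 6 on this cycle, and 68 mod 6 = 2, so s^68(7) = s^2(7).
Stepping 2 places around the cycle: 7 → 5 → 3.

3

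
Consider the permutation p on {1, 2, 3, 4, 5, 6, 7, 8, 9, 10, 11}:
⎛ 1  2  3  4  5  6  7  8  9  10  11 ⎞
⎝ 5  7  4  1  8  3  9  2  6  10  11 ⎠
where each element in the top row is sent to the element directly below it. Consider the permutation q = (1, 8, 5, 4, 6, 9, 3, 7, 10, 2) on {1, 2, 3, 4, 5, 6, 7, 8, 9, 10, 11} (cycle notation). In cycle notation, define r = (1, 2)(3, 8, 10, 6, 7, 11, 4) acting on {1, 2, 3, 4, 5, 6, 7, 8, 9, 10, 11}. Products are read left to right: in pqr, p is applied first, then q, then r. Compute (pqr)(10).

(pqr)(10) = r(q(p(10))). p(10) = 10, then q(10) = 2, then r(2) = 1, so the result is 1.

1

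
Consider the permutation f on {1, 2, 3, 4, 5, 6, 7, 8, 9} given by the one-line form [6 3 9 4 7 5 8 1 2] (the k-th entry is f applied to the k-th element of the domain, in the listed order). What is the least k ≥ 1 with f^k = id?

Writing f as disjoint cycles, the cycle lengths are 5, 3, 1.
The order of f is the least common multiple of its cycle lengths: lcm(5, 3) = 15.

15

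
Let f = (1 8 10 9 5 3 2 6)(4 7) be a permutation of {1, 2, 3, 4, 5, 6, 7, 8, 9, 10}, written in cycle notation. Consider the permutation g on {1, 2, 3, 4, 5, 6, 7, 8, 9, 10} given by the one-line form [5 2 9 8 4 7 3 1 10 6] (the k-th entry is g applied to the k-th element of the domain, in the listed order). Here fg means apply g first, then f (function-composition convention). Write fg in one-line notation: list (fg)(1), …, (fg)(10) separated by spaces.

For each element, apply g then f: 1 → 5 → 3; 2 → 2 → 6; 3 → 9 → 5; 4 → 8 → 10; 5 → 4 → 7; 6 → 7 → 4; 7 → 3 → 2; 8 → 1 → 8; 9 → 10 → 9; 10 → 6 → 1.
So fg in one-line form is 3 6 5 10 7 4 2 8 9 1.

3 6 5 10 7 4 2 8 9 1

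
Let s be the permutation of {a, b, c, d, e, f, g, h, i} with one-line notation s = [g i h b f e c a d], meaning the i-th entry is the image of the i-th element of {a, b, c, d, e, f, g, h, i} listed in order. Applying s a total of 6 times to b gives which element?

Tracing b → i → … returns to b after 3 steps, so b lies in a 3-cycle (b, i, d).
Powers repeat with period 3 on this cycle, and 6 mod 3 = 0, so s^6(b) = s^0(b).
So s^6(b) = b.

b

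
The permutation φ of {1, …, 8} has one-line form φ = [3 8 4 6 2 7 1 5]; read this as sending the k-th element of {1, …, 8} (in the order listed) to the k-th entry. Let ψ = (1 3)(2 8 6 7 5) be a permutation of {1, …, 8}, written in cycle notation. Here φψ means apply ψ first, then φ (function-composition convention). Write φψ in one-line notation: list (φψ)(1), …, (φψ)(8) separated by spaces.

4 5 3 6 8 1 2 7

(φψ)(x) = φ(ψ(x)). Computing each image: φ(ψ(1)) = φ(3) = 4, φ(ψ(2)) = φ(8) = 5, φ(ψ(3)) = φ(1) = 3, φ(ψ(4)) = φ(4) = 6, φ(ψ(5)) = φ(2) = 8, φ(ψ(6)) = φ(7) = 1, φ(ψ(7)) = φ(5) = 2, φ(ψ(8)) = φ(6) = 7.
Hence φψ = [4 5 3 6 8 1 2 7].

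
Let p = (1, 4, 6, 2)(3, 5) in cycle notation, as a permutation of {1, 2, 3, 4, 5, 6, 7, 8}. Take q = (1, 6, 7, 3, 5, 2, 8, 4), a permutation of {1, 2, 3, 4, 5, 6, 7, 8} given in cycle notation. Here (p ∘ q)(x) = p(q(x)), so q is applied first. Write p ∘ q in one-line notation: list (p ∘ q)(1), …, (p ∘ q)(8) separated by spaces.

2 8 3 4 1 7 5 6

For each element, apply q then p: 1 → 6 → 2; 2 → 8 → 8; 3 → 5 → 3; 4 → 1 → 4; 5 → 2 → 1; 6 → 7 → 7; 7 → 3 → 5; 8 → 4 → 6.
Collecting the images, p ∘ q = [2 8 3 4 1 7 5 6].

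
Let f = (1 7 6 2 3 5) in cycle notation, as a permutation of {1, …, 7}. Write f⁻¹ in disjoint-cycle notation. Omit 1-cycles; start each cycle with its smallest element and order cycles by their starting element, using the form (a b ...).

The inverse reverses each cycle.
Reversing each cycle of f and rotating so the smallest element leads gives (1 5 3 2 6 7).

(1 5 3 2 6 7)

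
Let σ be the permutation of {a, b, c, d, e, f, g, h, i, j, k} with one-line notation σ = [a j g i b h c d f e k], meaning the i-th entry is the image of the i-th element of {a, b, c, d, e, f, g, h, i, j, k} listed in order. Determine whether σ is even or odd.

even

In disjoint-cycle form the cycle lengths are 4, 3, 2, 1, 1.
A cycle of length ℓ contributes ℓ−1 transpositions, so σ is a product of 3 + 2 + 1 = 6 transpositions — even.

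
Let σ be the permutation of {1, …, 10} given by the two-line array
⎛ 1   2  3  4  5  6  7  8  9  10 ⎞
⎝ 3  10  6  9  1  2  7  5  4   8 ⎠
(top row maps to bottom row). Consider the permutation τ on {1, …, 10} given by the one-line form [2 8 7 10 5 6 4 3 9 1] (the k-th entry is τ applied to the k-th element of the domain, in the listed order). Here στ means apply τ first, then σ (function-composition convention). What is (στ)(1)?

(στ)(1) = σ(τ(1)). τ(1) = 2, then σ(2) = 10. So (στ)(1) = 10.

10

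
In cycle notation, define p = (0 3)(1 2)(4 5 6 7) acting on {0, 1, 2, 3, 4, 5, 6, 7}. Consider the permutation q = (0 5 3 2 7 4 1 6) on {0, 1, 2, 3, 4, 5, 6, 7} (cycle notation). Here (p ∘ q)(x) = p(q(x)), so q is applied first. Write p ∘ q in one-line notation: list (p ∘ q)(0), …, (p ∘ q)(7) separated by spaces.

(p ∘ q)(x) = p(q(x)). Computing each image: p(q(0)) = p(5) = 6, p(q(1)) = p(6) = 7, p(q(2)) = p(7) = 4, p(q(3)) = p(2) = 1, p(q(4)) = p(1) = 2, p(q(5)) = p(3) = 0, p(q(6)) = p(0) = 3, p(q(7)) = p(4) = 5.
Hence p ∘ q = [6 7 4 1 2 0 3 5].

6 7 4 1 2 0 3 5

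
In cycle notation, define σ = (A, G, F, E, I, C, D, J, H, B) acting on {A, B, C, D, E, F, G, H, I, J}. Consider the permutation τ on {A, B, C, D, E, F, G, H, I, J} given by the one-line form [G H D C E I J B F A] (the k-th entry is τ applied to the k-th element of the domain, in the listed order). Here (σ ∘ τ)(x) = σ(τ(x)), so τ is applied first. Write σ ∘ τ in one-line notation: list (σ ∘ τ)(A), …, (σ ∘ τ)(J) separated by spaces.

F B J D I C H A E G

Chase each element through τ then σ: A → G → F; B → H → B; C → D → J; D → C → D; E → E → I; F → I → C; G → J → H; H → B → A; I → F → E; J → A → G.
Collecting the images, σ ∘ τ = [F B J D I C H A E G].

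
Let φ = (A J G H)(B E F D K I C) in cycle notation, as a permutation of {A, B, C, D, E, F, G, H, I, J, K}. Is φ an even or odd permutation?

The cycle lengths are 7, 4.
A cycle of length ℓ contributes ℓ−1 transpositions, so φ is a product of 6 + 3 = 9 transpositions — odd.

odd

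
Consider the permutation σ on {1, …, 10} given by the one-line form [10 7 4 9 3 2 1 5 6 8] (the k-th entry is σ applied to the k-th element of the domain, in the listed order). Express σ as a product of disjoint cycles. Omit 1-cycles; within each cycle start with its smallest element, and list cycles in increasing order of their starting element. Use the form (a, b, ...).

(1, 10, 8, 5, 3, 4, 9, 6, 2, 7)

Iterating σ from 1 gives 1 → 10 → 8 → 5 → 3 → 4 → 9 → 6 → 2 → 7 → 1; that is the 10-cycle (1, 10, 8, 5, 3, 4, 9, 6, 2, 7).
Repeating from the next unused element and collecting all non-trivial cycles gives (1, 10, 8, 5, 3, 4, 9, 6, 2, 7).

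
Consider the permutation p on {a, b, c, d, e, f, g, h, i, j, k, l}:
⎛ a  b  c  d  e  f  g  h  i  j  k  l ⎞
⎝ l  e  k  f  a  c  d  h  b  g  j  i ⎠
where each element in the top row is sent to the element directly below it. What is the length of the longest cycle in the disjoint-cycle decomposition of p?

Decomposing into disjoint cycles gives (a l i b e)(c k j g d f); the longest has length 6.

6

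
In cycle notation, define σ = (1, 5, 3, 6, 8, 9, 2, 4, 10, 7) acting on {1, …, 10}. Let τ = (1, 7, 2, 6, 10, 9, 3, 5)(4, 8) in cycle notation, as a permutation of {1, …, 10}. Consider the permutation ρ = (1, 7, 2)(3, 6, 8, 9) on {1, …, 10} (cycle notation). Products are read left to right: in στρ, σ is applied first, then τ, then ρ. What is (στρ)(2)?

9

Chase 2: σ(2) = 4; τ(4) = 8; ρ(8) = 9. Hence (στρ)(2) = 9.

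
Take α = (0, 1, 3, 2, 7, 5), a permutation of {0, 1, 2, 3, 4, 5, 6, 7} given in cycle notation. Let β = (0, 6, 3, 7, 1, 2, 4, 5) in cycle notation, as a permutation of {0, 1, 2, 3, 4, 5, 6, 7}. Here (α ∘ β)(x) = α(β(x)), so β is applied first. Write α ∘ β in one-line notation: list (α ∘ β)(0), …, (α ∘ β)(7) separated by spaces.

For each element, apply β then α: 0 → 6 → 6; 1 → 2 → 7; 2 → 4 → 4; 3 → 7 → 5; 4 → 5 → 0; 5 → 0 → 1; 6 → 3 → 2; 7 → 1 → 3.
Collecting the images, α ∘ β = [6 7 4 5 0 1 2 3].

6 7 4 5 0 1 2 3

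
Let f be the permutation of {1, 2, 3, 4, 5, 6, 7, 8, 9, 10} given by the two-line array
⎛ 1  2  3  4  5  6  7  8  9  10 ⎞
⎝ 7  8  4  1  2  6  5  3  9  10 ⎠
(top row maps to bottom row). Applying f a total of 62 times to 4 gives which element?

Tracing 4 → 1 → … returns to 4 after 7 steps, so 4 lies in a 7-cycle (1 7 5 2 8 3 4).
Since the cycle has length 7, f^62 acts on it the same as f^6 (62 mod 7 = 6).
Advancing 6 steps from 4: 4 → 1 → 7 → 5 → 2 → 8 → 3.

3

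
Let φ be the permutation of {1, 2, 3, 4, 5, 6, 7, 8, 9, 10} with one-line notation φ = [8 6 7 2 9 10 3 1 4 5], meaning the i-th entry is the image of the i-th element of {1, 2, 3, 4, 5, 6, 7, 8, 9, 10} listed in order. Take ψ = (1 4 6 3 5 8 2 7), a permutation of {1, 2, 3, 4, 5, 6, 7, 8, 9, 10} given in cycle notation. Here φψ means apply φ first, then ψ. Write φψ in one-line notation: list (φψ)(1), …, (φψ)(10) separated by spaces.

Chase each element through φ then ψ: 1 → 8 → 2; 2 → 6 → 3; 3 → 7 → 1; 4 → 2 → 7; 5 → 9 → 9; 6 → 10 → 10; 7 → 3 → 5; 8 → 1 → 4; 9 → 4 → 6; 10 → 5 → 8.
Collecting the images, φψ = [2 3 1 7 9 10 5 4 6 8].

2 3 1 7 9 10 5 4 6 8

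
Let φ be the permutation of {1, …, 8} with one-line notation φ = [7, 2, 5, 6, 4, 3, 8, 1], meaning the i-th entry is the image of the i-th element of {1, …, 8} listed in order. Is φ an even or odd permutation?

In disjoint-cycle form the cycle lengths are 4, 3, 1.
A cycle of length ℓ contributes ℓ−1 transpositions, so φ is a product of 3 + 2 = 5 transpositions — odd.

odd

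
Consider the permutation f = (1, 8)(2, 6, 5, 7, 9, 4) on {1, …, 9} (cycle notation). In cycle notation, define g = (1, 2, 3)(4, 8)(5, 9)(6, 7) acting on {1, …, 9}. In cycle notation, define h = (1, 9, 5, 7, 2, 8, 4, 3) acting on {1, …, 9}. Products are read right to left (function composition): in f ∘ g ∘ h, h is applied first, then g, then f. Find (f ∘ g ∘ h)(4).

8

(f ∘ g ∘ h)(4) = f(g(h(4))). h(4) = 3, then g(3) = 1, then f(1) = 8, so the result is 8.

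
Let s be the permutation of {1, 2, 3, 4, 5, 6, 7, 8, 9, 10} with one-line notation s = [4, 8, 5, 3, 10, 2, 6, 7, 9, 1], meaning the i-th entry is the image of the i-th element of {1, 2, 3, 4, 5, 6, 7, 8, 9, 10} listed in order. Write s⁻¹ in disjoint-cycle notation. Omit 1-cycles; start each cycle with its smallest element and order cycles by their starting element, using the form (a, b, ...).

(1, 10, 5, 3, 4)(2, 6, 7, 8)

First write s in disjoint cycles: (1, 4, 3, 5, 10)(2, 8, 7, 6).
Reversing each cycle (and rotating so the smallest element leads) gives s⁻¹ = (1, 10, 5, 3, 4)(2, 6, 7, 8).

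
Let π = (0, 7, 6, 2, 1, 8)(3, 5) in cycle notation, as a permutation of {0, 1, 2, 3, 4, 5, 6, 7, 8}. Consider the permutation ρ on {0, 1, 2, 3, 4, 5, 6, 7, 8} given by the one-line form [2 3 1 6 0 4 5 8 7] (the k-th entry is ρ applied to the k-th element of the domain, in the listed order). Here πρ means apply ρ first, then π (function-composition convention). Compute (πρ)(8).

First apply ρ: ρ(8) = 7, then π(7) = 6. Thus (πρ)(8) = 6.

6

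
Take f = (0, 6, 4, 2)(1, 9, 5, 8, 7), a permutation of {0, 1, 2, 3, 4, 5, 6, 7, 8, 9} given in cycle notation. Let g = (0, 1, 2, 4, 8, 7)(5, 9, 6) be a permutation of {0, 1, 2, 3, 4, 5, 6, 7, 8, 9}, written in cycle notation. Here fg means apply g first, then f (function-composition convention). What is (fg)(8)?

1

(fg)(8) = f(g(8)). g(8) = 7, then f(7) = 1. So (fg)(8) = 1.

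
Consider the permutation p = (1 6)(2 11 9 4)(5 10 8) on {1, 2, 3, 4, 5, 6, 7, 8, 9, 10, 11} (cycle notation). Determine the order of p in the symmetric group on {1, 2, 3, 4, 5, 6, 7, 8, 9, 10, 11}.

12

The cycle type of p is (4, 3, 2, 1, 1).
The order is lcm(4, 3, 2) = 12.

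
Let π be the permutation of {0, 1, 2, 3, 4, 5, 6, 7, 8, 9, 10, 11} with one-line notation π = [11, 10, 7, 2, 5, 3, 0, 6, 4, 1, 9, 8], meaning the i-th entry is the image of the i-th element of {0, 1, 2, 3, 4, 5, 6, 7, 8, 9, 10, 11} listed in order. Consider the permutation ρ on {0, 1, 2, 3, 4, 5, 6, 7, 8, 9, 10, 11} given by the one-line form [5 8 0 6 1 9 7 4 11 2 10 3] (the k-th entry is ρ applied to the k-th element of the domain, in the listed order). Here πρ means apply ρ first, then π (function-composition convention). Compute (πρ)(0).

3

First apply ρ: ρ(0) = 5, then π(5) = 3. Thus (πρ)(0) = 3.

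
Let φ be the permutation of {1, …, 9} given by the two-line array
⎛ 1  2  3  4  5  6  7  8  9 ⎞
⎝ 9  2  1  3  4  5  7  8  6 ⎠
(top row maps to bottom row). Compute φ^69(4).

Tracing 4 → 3 → … returns to 4 after 6 steps, so 4 lies in a 6-cycle (1 9 6 5 4 3).
Powers repeat with period 6 on this cycle, and 69 mod 6 = 3, so φ^69(4) = φ^3(4).
Advancing 3 steps from 4: 4 → 3 → 1 → 9.

9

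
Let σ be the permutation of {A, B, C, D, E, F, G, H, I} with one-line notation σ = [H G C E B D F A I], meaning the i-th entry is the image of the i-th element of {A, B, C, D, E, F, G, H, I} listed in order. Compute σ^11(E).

B

Tracing E → B → … returns to E after 5 steps, so E lies in a 5-cycle (B, G, F, D, E).
Powers repeat with period 5 on this cycle, and 11 mod 5 = 1, so σ^11(E) = σ^1(E).
Stepping 1 place around the cycle: E → B.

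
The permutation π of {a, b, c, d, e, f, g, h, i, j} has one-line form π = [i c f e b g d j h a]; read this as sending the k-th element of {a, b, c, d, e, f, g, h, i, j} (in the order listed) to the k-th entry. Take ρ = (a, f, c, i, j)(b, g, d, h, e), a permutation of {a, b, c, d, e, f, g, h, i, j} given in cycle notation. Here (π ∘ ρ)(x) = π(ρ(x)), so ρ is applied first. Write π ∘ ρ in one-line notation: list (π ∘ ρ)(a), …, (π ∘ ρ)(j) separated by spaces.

g d h j c f e b a i

(π ∘ ρ)(x) = π(ρ(x)). Computing each image: π(ρ(a)) = π(f) = g, π(ρ(b)) = π(g) = d, π(ρ(c)) = π(i) = h, π(ρ(d)) = π(h) = j, π(ρ(e)) = π(b) = c, π(ρ(f)) = π(c) = f, π(ρ(g)) = π(d) = e, π(ρ(h)) = π(e) = b, π(ρ(i)) = π(j) = a, π(ρ(j)) = π(a) = i.
Hence π ∘ ρ = [g d h j c f e b a i].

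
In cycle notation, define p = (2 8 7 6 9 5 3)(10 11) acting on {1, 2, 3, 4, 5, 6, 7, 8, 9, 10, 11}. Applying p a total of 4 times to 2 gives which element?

9

2 lies in the 7-cycle (2 8 7 6 9 5 3).
Advancing 4 steps from 2: 2 → 8 → 7 → 6 → 9.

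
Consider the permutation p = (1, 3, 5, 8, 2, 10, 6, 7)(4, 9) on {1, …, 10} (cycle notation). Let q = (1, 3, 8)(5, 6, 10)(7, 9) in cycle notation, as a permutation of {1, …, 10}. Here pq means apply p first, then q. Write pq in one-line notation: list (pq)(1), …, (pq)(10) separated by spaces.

Chase each element through p then q: 1 → 3 → 8; 2 → 10 → 5; 3 → 5 → 6; 4 → 9 → 7; 5 → 8 → 1; 6 → 7 → 9; 7 → 1 → 3; 8 → 2 → 2; 9 → 4 → 4; 10 → 6 → 10.
So pq in one-line form is 8 5 6 7 1 9 3 2 4 10.

8 5 6 7 1 9 3 2 4 10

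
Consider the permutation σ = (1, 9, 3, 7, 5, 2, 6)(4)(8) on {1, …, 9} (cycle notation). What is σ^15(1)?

1 lies in the 7-cycle (1, 9, 3, 7, 5, 2, 6).
Powers repeat with period 7 on this cycle, and 15 mod 7 = 1, so σ^15(1) = σ^1(1).
Stepping 1 place around the cycle: 1 → 9.

9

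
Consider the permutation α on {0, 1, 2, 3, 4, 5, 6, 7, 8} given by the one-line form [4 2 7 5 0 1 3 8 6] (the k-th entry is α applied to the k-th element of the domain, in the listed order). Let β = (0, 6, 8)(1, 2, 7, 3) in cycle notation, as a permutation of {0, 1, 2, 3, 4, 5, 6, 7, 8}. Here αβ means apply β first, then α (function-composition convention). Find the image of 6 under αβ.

First apply β: β(6) = 8, then α(8) = 6. Thus (αβ)(6) = 6.

6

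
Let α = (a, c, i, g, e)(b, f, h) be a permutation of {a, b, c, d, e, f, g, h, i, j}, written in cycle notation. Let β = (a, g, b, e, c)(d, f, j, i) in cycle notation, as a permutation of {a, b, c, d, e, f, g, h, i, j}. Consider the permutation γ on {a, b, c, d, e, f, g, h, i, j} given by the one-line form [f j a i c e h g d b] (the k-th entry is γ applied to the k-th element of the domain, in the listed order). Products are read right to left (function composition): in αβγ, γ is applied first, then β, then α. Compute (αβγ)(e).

c

(αβγ)(e) = α(β(γ(e))). γ(e) = c, then β(c) = a, then α(a) = c, so the result is c.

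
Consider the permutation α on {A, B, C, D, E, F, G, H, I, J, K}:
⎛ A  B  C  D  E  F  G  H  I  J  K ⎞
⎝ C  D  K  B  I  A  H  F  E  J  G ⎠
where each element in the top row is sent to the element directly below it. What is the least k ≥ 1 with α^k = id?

Writing α as disjoint cycles, the cycle lengths are 6, 2, 2, 1.
The order is lcm(6, 2, 2) = 6.

6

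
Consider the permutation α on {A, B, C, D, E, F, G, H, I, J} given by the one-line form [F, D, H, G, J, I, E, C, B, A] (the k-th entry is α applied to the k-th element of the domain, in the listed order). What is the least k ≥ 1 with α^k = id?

8

Writing α as disjoint cycles, the cycle lengths are 8, 2.
Since disjoint cycles commute, ord(α) = lcm(8, 2) = 8.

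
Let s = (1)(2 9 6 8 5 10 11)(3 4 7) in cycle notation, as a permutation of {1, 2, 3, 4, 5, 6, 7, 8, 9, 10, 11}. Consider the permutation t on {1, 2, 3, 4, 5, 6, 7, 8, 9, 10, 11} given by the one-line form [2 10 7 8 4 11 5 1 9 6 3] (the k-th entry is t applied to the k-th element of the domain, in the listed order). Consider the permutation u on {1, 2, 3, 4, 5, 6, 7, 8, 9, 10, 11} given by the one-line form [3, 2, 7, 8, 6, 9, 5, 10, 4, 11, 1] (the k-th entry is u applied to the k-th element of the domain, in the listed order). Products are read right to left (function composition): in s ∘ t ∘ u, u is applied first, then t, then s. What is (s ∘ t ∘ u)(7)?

Apply the permutations in order: u(7) = 5, then t(5) = 4, then s(4) = 7. So (s ∘ t ∘ u)(7) = 7.

7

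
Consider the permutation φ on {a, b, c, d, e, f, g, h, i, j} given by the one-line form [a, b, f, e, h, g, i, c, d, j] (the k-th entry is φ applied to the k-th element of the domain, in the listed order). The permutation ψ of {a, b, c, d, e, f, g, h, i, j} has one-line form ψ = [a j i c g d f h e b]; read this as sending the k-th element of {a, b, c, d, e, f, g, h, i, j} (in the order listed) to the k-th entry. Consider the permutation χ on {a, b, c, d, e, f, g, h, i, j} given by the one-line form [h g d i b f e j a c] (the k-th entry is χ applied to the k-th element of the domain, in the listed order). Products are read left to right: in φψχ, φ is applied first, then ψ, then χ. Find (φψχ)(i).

Chase i: φ(i) = d; ψ(d) = c; χ(c) = d. Hence (φψχ)(i) = d.

d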